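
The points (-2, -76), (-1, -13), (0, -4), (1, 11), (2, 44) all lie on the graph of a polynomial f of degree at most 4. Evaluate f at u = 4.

Write f(u) = au^4 + bu^3 + cu^2 + du + e. Substituting each data point gives a linear system:
  16a - 8b + 4c - 2d + e = -76
  a - b + c - d + e = -13
  e = -4
  a + b + c + d + e = 11
  16a + 8b + 4c + 2d + e = 44
Solving the system yields a = -2, b = 6, c = 5, d = 6, e = -4.
So f(u) = -2u^4 + 6u^3 + 5u^2 + 6u - 4.
Then f(4) = -28.

-28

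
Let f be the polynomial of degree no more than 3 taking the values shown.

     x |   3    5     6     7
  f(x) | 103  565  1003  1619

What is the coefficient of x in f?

-6

Write f(x) = ax^3 + bx^2 + cx + d. Substituting each data point gives a linear system:
  27a + 9b + 3c + d = 103
  125a + 25b + 5c + d = 565
  216a + 36b + 6c + d = 1003
  343a + 49b + 7c + d = 1619
Solving the system yields a = 5, b = -1, c = -6, d = -5.
So f(x) = 5x^3 - x^2 - 6x - 5.
The coefficient of x is -6.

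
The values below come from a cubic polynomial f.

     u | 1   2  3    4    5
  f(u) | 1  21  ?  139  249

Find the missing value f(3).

The 4 known points determine the degree-3 polynomial uniquely.
Write f(u) = au^3 + bu^2 + cu + d. Substituting each data point gives a linear system:
  a + b + c + d = 1
  8a + 4b + 2c + d = 21
  64a + 16b + 4c + d = 139
  125a + 25b + 5c + d = 249
Solving the system yields a = 1, b = 6, c = -5, d = -1.
So f(u) = u³ + 6u² - 5u - 1.
Then f(3) = 65.

65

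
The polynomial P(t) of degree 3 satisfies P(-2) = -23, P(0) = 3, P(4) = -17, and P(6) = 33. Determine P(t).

P(t) = t^3 - 5t^2 - t + 3

Write P(t) = at^3 + bt^2 + ct + d. Substituting each data point gives a linear system:
  -8a + 4b - 2c + d = -23
  d = 3
  64a + 16b + 4c + d = -17
  216a + 36b + 6c + d = 33
Solving the system yields a = 1, b = -5, c = -1, d = 3.
So P(t) = t^3 - 5t^2 - t + 3.
Check: P(0) = 3. ✓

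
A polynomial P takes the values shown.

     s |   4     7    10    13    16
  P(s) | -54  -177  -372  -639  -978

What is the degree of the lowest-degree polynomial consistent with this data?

2

Forward differences of the values at s = 4, 7, 10, 13, 16:
  P  : -54  -177  -372  -639  -978
  Δ  : -123  -195  -267  -339
  Δ^2: -72  -72  -72
  Δ^3: 0  0
  Δ^4: 0
The second differences are constant (-72) and nonzero, while all higher differences vanish, so the minimal degree is 2.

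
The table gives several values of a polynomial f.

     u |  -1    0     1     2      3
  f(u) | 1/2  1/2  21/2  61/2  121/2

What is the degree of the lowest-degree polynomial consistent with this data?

Forward differences of the values at u = -1, 0, 1, 2, 3:
  f  : 1/2  1/2  21/2  61/2  121/2
  Δ  : 0  10  20  30
  Δ^2: 10  10  10
  Δ^3: 0  0
  Δ^4: 0
The second differences are constant (10) and nonzero, while all higher differences vanish, so the minimal degree is 2.

2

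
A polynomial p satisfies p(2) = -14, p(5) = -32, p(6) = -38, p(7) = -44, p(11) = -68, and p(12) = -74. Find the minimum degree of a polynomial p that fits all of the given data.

1

Divided differences on the nodes 2, 5, 6, 7, 11, 12:
  order 0: -14  -32  -38  -44  -68  -74
  order 1: -6  -6  -6  -6  -6
  order 2: 0  0  0  0
  order 3: 0  0  0
  order 4: 0  0
  order 5: 0
The order-1 divided differences are all -6 (nonzero) and every higher order vanishes, so the data lies on a polynomial of degree exactly 1.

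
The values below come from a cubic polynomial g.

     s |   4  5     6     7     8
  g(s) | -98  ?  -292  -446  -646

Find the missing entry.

On equispaced nodes a degree-3 polynomial has vanishing fourth forward difference, so
  g(4) - 4·g(5) + 6·g(6) - 4·g(7) + g(8) = 0.
Substituting the known values and solving for g(5):
  -4·g(5) = 712
  g(5) = -178.

-178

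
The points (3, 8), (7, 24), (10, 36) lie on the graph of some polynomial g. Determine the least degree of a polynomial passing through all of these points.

Divided differences on the nodes 3, 7, 10:
  order 0: 8  24  36
  order 1: 4  4
  order 2: 0
The order-1 divided differences are all 4 (nonzero) and every higher order vanishes, so the data lies on a polynomial of degree exactly 1.

1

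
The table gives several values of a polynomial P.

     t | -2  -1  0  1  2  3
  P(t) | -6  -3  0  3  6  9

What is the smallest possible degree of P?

1

Forward differences of the values at t = -2, -1, 0, 1, 2, 3:
  P  : -6  -3  0  3  6  9
  Δ  : 3  3  3  3  3
  Δ^2: 0  0  0  0
  Δ^3: 0  0  0
  Δ^4: 0  0
  Δ^5: 0
The first differences are constant (3) and nonzero, while all higher differences vanish, so the minimal degree is 1.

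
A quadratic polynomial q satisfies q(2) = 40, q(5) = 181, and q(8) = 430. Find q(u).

q(u) = 6u^2 + 5u + 6

Using the Lagrange interpolation formula with nodes 2, 5, 8:
  L_0(u) = (u - 5)(u - 8) / 18
  L_1(u) = (u - 2)(u - 8) / -9
  L_2(u) = (u - 2)(u - 5) / 18
Then q(u) = 40·L_0(u) + 181·L_1(u) + 430·L_2(u).
Expanding and collecting terms gives q(u) = 6u^2 + 5u + 6.
Check: q(2) = 40. ✓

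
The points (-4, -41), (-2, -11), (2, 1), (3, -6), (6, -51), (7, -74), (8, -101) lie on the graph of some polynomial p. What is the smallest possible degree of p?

2

Divided differences on the nodes -4, -2, 2, 3, 6, 7, 8:
  order 0: -41  -11  1  -6  -51  -74  -101
  order 1: 15  3  -7  -15  -23  -27
  order 2: -2  -2  -2  -2  -2
  order 3: 0  0  0  0
  order 4: 0  0  0
  order 5: 0  0
  order 6: 0
The order-2 divided differences are all -2 (nonzero) and every higher order vanishes, so the data lies on a polynomial of degree exactly 2.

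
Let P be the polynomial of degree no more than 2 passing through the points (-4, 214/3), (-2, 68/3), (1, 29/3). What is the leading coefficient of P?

Write P(s) = as^2 + bs + c. Substituting each data point gives a linear system:
  16a - 4b + c = 214/3
  4a - 2b + c = 68/3
  a + b + c = 29/3
Solving the system yields a = 4, b = -1/3, c = 6.
So P(s) = 4s² - (1/3)s + 6.
The leading coefficient is 4.

4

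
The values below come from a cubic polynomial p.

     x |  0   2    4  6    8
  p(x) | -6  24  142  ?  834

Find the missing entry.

The 4 known points determine the degree-3 polynomial uniquely.
Write p(x) = ax^3 + bx^2 + cx + d. Substituting each data point gives a linear system:
  d = -6
  8a + 4b + 2c + d = 24
  64a + 16b + 4c + d = 142
  512a + 64b + 8c + d = 834
Solving the system yields a = 1, b = 5, c = 1, d = -6.
So p(x) = x^3 + 5x^2 + x - 6.
Then p(6) = 396.

396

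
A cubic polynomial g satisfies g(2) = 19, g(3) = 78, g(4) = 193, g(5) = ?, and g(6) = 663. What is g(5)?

382

The 4 known points determine the degree-3 polynomial uniquely.
Write g(x) = ax^3 + bx^2 + cx + d. Substituting each data point gives a linear system:
  8a + 4b + 2c + d = 19
  27a + 9b + 3c + d = 78
  64a + 16b + 4c + d = 193
  216a + 36b + 6c + d = 663
Solving the system yields a = 3, b = 1, c = -3, d = -3.
So g(x) = 3x³ + x² - 3x - 3.
Then g(5) = 382.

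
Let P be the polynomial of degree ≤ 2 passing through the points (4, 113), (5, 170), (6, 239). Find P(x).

Write P(x) = ax^2 + bx + c. Substituting each data point gives a linear system:
  16a + 4b + c = 113
  25a + 5b + c = 170
  36a + 6b + c = 239
Solving the system yields a = 6, b = 3, c = 5.
So P(x) = 6x² + 3x + 5.
Check: P(6) = 239. ✓

P(x) = 6x^2 + 3x + 5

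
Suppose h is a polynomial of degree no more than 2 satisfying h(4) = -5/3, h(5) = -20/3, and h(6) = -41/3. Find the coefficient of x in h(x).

Write h(x) = ax^2 + bx + c. Substituting each data point gives a linear system:
  16a + 4b + c = -5/3
  25a + 5b + c = -20/3
  36a + 6b + c = -41/3
Solving the system yields a = -1, b = 4, c = -5/3.
So h(x) = -x² + 4x - 5/3.
The coefficient of x is 4.

4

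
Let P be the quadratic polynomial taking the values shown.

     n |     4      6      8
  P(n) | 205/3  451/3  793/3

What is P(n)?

P(n) = 4n^2 + n + 1/3

Using the Lagrange interpolation formula with nodes 4, 6, 8:
  L_0(n) = (n - 6)(n - 8) / 8
  L_1(n) = (n - 4)(n - 8) / -4
  L_2(n) = (n - 4)(n - 6) / 8
Then P(n) = 205/3·L_0(n) + 451/3·L_1(n) + 793/3·L_2(n).
Expanding and collecting terms gives P(n) = 4n² + n + 1/3.
Check: P(6) = 451/3. ✓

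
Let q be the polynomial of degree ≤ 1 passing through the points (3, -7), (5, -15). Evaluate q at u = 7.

Using the Lagrange interpolation formula with nodes 3, 5:
  L_0(u) = (u - 5) / -2
  L_1(u) = (u - 3) / 2
Then q(u) = -7·L_0(u) - 15·L_1(u).
Expanding and collecting terms gives q(u) = -4u + 5.
Evaluating at u = 7: q(7) = -23.

-23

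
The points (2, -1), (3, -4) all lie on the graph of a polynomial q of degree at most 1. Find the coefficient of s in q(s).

Write q(s) = as + b. Substituting each data point gives a linear system:
  2a + b = -1
  3a + b = -4
Solving the system yields a = -3, b = 5.
So q(s) = -3s + 5.
The leading coefficient is -3.

-3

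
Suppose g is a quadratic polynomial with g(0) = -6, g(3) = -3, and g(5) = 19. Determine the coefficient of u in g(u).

Write g(u) = au^2 + bu + c. Substituting each data point gives a linear system:
  c = -6
  9a + 3b + c = -3
  25a + 5b + c = 19
Solving the system yields a = 2, b = -5, c = -6.
So g(u) = 2u^2 - 5u - 6.
The coefficient of u is -5.

-5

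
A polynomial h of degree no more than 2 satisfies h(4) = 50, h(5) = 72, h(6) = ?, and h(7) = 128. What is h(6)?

The 3 known points determine the degree-2 polynomial uniquely.
Write h(x) = ax^2 + bx + c. Substituting each data point gives a linear system:
  16a + 4b + c = 50
  25a + 5b + c = 72
  49a + 7b + c = 128
Solving the system yields a = 2, b = 4, c = 2.
So h(x) = 2x² + 4x + 2.
Then h(6) = 98.

98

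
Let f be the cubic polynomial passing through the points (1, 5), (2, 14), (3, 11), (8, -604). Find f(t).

Write f(t) = at^3 + bt^2 + ct + d. Substituting each data point gives a linear system:
  a + b + c + d = 5
  8a + 4b + 2c + d = 14
  27a + 9b + 3c + d = 11
  512a + 64b + 8c + d = -604
Solving the system yields a = -2, b = 6, c = 5, d = -4.
So f(t) = -2t³ + 6t² + 5t - 4.
Check: f(8) = -604. ✓

f(t) = -2t^3 + 6t^2 + 5t - 4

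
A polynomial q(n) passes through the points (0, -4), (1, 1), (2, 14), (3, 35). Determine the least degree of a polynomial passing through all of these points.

2

Forward differences of the values at n = 0, 1, 2, 3:
  q  : -4  1  14  35
  Δ  : 5  13  21
  Δ^2: 8  8
  Δ^3: 0
The second differences are constant (8) and nonzero, while all higher differences vanish, so the minimal degree is 2.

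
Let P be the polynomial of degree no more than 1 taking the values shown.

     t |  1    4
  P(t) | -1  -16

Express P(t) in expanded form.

Write P(t) = at + b. Substituting each data point gives a linear system:
  a + b = -1
  4a + b = -16
Solving the system yields a = -5, b = 4.
So P(t) = -5t + 4.
Check: P(1) = -1. ✓

P(t) = -5t + 4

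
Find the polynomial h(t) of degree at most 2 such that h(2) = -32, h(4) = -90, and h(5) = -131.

Write h(t) = at^2 + bt + c. Substituting each data point gives a linear system:
  4a + 2b + c = -32
  16a + 4b + c = -90
  25a + 5b + c = -131
Solving the system yields a = -4, b = -5, c = -6.
So h(t) = -4t² - 5t - 6.
Check: h(4) = -90. ✓

h(t) = -4t^2 - 5t - 6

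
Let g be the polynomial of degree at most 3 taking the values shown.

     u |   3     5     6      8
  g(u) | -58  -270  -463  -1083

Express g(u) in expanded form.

Using the Lagrange interpolation formula with nodes 3, 5, 6, 8:
  L_0(u) = (u - 5)(u - 6)(u - 8) / -30
  L_1(u) = (u - 3)(u - 6)(u - 8) / 6
  L_2(u) = (u - 3)(u - 5)(u - 8) / -6
  L_3(u) = (u - 3)(u - 5)(u - 6) / 30
Then g(u) = -58·L_0(u) - 270·L_1(u) - 463·L_2(u) - 1083·L_3(u).
Expanding and collecting terms gives g(u) = -2u³ - u² + 5.
Check: g(5) = -270. ✓

g(u) = -2u^3 - u^2 + 5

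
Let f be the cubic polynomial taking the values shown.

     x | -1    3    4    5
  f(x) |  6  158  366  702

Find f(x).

Write f(x) = ax^3 + bx^2 + cx + d. Substituting each data point gives a linear system:
  -a + b - c + d = 6
  27a + 9b + 3c + d = 158
  64a + 16b + 4c + d = 366
  125a + 25b + 5c + d = 702
Solving the system yields a = 5, b = 4, c = -5, d = 2.
So f(x) = 5x^3 + 4x^2 - 5x + 2.
Check: f(-1) = 6. ✓

f(x) = 5x^3 + 4x^2 - 5x + 2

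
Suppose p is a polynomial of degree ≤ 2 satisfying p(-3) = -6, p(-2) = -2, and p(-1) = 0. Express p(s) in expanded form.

Write p(s) = as^2 + bs + c. Substituting each data point gives a linear system:
  9a - 3b + c = -6
  4a - 2b + c = -2
  a - b + c = 0
Solving the system yields a = -1, b = -1, c = 0.
So p(s) = -s^2 - s.
Check: p(-3) = -6. ✓

p(s) = -s^2 - s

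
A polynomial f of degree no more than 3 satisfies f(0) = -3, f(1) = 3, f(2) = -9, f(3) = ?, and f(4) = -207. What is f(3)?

On equispaced nodes a degree-3 polynomial has vanishing fourth forward difference, so
  f(0) - 4·f(1) + 6·f(2) - 4·f(3) + f(4) = 0.
Substituting the known values and solving for f(3):
  -4·f(3) = 276
  f(3) = -69.

-69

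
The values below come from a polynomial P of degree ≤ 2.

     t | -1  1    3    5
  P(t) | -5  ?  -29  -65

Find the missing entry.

-9

On equispaced nodes a degree-2 polynomial has vanishing third forward difference, so
  - P(-1) + 3·P(1) - 3·P(3) + P(5) = 0.
Substituting the known values and solving for P(1):
  3·P(1) = -27
  P(1) = -9.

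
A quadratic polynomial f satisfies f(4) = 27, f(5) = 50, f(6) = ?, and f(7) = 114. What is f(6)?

79

The 3 known points determine the degree-2 polynomial uniquely.
Write f(t) = at^2 + bt + c. Substituting each data point gives a linear system:
  16a + 4b + c = 27
  25a + 5b + c = 50
  49a + 7b + c = 114
Solving the system yields a = 3, b = -4, c = -5.
So f(t) = 3t^2 - 4t - 5.
Then f(6) = 79.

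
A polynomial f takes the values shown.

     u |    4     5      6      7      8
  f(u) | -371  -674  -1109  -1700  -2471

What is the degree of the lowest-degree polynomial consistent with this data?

Forward differences of the values at u = 4, 5, 6, 7, 8:
  f  : -371  -674  -1109  -1700  -2471
  Δ  : -303  -435  -591  -771
  Δ^2: -132  -156  -180
  Δ^3: -24  -24
  Δ^4: 0
The third differences are constant (-24) and nonzero, while all higher differences vanish, so the minimal degree is 3.

3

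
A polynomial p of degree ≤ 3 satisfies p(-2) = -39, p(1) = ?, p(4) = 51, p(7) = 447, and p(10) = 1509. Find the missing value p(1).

On equispaced nodes a degree-3 polynomial has vanishing fourth forward difference, so
  p(-2) - 4·p(1) + 6·p(4) - 4·p(7) + p(10) = 0.
Substituting the known values and solving for p(1):
  -4·p(1) = 12
  p(1) = -3.

-3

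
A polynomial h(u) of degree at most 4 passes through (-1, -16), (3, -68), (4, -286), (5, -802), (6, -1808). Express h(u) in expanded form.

Write h(u) = au^4 + bu^3 + cu^2 + du + e. Substituting each data point gives a linear system:
  a - b + c - d + e = -16
  81a + 27b + 9c + 3d + e = -68
  256a + 64b + 16c + 4d + e = -286
  625a + 125b + 25c + 5d + e = -802
  1296a + 216b + 36c + 6d + e = -1808
Solving the system yields a = -2, b = 4, c = -3, d = 5, e = -2.
So h(u) = -2u^4 + 4u^3 - 3u^2 + 5u - 2.
Check: h(6) = -1808. ✓

h(u) = -2u^4 + 4u^3 - 3u^2 + 5u - 2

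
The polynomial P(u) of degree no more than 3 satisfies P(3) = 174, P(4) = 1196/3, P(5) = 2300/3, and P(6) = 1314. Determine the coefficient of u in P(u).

5

Write P(u) = au^3 + bu^2 + cu + d. Substituting each data point gives a linear system:
  27a + 9b + 3c + d = 174
  64a + 16b + 4c + d = 1196/3
  125a + 25b + 5c + d = 2300/3
  216a + 36b + 6c + d = 1314
Solving the system yields a = 6, b = -1/3, c = 5, d = 0.
So P(u) = 6u³ - (1/3)u² + 5u.
The coefficient of u is 5.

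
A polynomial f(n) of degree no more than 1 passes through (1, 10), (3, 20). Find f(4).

25

Write f(n) = an + b. Substituting each data point gives a linear system:
  a + b = 10
  3a + b = 20
Solving the system yields a = 5, b = 5.
So f(n) = 5n + 5.
Then f(4) = 25.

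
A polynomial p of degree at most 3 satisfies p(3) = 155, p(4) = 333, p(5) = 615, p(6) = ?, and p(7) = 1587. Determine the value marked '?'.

1025

On equispaced nodes a degree-3 polynomial has vanishing fourth forward difference, so
  p(3) - 4·p(4) + 6·p(5) - 4·p(6) + p(7) = 0.
Substituting the known values and solving for p(6):
  -4·p(6) = -4100
  p(6) = 1025.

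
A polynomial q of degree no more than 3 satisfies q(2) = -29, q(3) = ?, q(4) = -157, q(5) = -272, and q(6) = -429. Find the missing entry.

-78

The 4 known points determine the degree-3 polynomial uniquely.
Write q(n) = an^3 + bn^2 + cn + d. Substituting each data point gives a linear system:
  8a + 4b + 2c + d = -29
  64a + 16b + 4c + d = -157
  125a + 25b + 5c + d = -272
  216a + 36b + 6c + d = -429
Solving the system yields a = -1, b = -6, c = 0, d = 3.
So q(n) = -n³ - 6n² + 3.
Then q(3) = -78.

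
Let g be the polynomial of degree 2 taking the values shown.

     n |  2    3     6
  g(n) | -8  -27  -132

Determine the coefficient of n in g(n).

Write g(n) = an^2 + bn + c. Substituting each data point gives a linear system:
  4a + 2b + c = -8
  9a + 3b + c = -27
  36a + 6b + c = -132
Solving the system yields a = -4, b = 1, c = 6.
So g(n) = -4n² + n + 6.
The coefficient of n is 1.

1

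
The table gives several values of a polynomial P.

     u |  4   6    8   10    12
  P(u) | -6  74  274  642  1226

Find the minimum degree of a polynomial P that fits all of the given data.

Forward differences of the values at u = 4, 6, 8, 10, 12:
  P  : -6  74  274  642  1226
  Δ  : 80  200  368  584
  Δ^2: 120  168  216
  Δ^3: 48  48
  Δ^4: 0
The third differences are constant (48) and nonzero, while all higher differences vanish, so the minimal degree is 3.

3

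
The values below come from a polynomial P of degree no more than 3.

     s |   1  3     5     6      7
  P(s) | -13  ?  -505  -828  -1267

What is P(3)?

The 4 known points determine the degree-3 polynomial uniquely.
Write P(s) = as^3 + bs^2 + cs + d. Substituting each data point gives a linear system:
  a + b + c + d = -13
  125a + 25b + 5c + d = -505
  216a + 36b + 6c + d = -828
  343a + 49b + 7c + d = -1267
Solving the system yields a = -3, b = -4, c = -6, d = 0.
So P(s) = -3s³ - 4s² - 6s.
Then P(3) = -135.

-135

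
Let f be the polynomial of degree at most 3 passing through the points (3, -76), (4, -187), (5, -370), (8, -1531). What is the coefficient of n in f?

Write f(n) = an^3 + bn^2 + cn + d. Substituting each data point gives a linear system:
  27a + 9b + 3c + d = -76
  64a + 16b + 4c + d = -187
  125a + 25b + 5c + d = -370
  512a + 64b + 8c + d = -1531
Solving the system yields a = -3, b = 0, c = 0, d = 5.
So f(n) = -3n³ + 5.
The coefficient of n is 0.

0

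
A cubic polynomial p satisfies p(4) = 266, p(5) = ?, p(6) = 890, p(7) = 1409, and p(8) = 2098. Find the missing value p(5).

On equispaced nodes a degree-3 polynomial has vanishing fourth forward difference, so
  p(4) - 4·p(5) + 6·p(6) - 4·p(7) + p(8) = 0.
Substituting the known values and solving for p(5):
  -4·p(5) = -2068
  p(5) = 517.

517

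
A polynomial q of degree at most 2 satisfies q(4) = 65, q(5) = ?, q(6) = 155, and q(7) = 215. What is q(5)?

The 3 known points determine the degree-2 polynomial uniquely.
Write q(x) = ax^2 + bx + c. Substituting each data point gives a linear system:
  16a + 4b + c = 65
  36a + 6b + c = 155
  49a + 7b + c = 215
Solving the system yields a = 5, b = -5, c = 5.
So q(x) = 5x^2 - 5x + 5.
Then q(5) = 105.

105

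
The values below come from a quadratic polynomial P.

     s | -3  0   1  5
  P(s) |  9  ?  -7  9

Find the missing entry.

-6

The 3 known points determine the degree-2 polynomial uniquely.
Write P(s) = as^2 + bs + c. Substituting each data point gives a linear system:
  9a - 3b + c = 9
  a + b + c = -7
  25a + 5b + c = 9
Solving the system yields a = 1, b = -2, c = -6.
So P(s) = s² - 2s - 6.
Then P(0) = -6.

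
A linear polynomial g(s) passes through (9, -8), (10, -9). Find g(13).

Write g(s) = as + b. Substituting each data point gives a linear system:
  9a + b = -8
  10a + b = -9
Solving the system yields a = -1, b = 1.
So g(s) = -s + 1.
Then g(13) = -12.

-12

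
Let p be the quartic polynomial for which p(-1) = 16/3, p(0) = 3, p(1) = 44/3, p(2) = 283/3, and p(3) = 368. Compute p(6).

Using the Lagrange interpolation formula with nodes -1, 0, 1, 2, 3:
  L_0(n) = n(n - 1)(n - 2)(n - 3) / 24
  L_1(n) = (n + 1)(n - 1)(n - 2)(n - 3) / -6
  L_2(n) = (n + 1)n(n - 2)(n - 3) / 4
  L_3(n) = (n + 1)n(n - 1)(n - 3) / -6
  L_4(n) = (n + 1)n(n - 1)(n - 2) / 24
Then p(n) = 16/3·L_0(n) + 3·L_1(n) + 44/3·L_2(n) + 283/3·L_3(n) + 368·L_4(n).
Expanding and collecting terms gives p(n) = 3n^4 + 3n^3 + 4n^2 + (5/3)n + 3.
Evaluating at n = 6: p(6) = 4693.

4693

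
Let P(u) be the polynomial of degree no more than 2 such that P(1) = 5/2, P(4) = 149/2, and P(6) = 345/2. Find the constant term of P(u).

-3/2

Write P(u) = au^2 + bu + c. Substituting each data point gives a linear system:
  a + b + c = 5/2
  16a + 4b + c = 149/2
  36a + 6b + c = 345/2
Solving the system yields a = 5, b = -1, c = -3/2.
So P(u) = 5u^2 - u - 3/2.
The constant term is -3/2.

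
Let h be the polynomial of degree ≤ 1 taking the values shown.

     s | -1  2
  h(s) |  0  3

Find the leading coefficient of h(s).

1

Write h(s) = as + b. Substituting each data point gives a linear system:
  -a + b = 0
  2a + b = 3
Solving the system yields a = 1, b = 1.
So h(s) = s + 1.
The leading coefficient is 1.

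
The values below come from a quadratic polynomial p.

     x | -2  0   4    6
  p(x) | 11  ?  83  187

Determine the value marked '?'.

-5

The 3 known points determine the degree-2 polynomial uniquely.
Write p(x) = ax^2 + bx + c. Substituting each data point gives a linear system:
  4a - 2b + c = 11
  16a + 4b + c = 83
  36a + 6b + c = 187
Solving the system yields a = 5, b = 2, c = -5.
So p(x) = 5x² + 2x - 5.
Then p(0) = -5.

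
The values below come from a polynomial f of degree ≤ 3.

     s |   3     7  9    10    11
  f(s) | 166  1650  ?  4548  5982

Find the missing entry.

The 4 known points determine the degree-3 polynomial uniquely.
Write f(s) = as^3 + bs^2 + cs + d. Substituting each data point gives a linear system:
  27a + 9b + 3c + d = 166
  343a + 49b + 7c + d = 1650
  1000a + 100b + 10c + d = 4548
  1331a + 121b + 11c + d = 5982
Solving the system yields a = 4, b = 5, c = 5, d = -2.
So f(s) = 4s³ + 5s² + 5s - 2.
Then f(9) = 3364.

3364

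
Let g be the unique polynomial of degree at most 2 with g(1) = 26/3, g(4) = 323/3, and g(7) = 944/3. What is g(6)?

Using the Lagrange interpolation formula with nodes 1, 4, 7:
  L_0(s) = (s - 4)(s - 7) / 18
  L_1(s) = (s - 1)(s - 7) / -9
  L_2(s) = (s - 1)(s - 4) / 18
Then g(s) = 26/3·L_0(s) + 323/3·L_1(s) + 944/3·L_2(s).
Expanding and collecting terms gives g(s) = 6s^2 + 3s - 1/3.
Evaluating at s = 6: g(6) = 701/3.

701/3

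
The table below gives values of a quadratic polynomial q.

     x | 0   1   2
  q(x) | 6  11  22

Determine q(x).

q(x) = 3x^2 + 2x + 6

Write q(x) = ax^2 + bx + c. Substituting each data point gives a linear system:
  c = 6
  a + b + c = 11
  4a + 2b + c = 22
Solving the system yields a = 3, b = 2, c = 6.
So q(x) = 3x^2 + 2x + 6.
Check: q(2) = 22. ✓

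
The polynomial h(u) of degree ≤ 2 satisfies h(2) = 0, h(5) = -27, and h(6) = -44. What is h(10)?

Using the Lagrange interpolation formula with nodes 2, 5, 6:
  L_0(u) = (u - 5)(u - 6) / 12
  L_1(u) = (u - 2)(u - 6) / -3
  L_2(u) = (u - 2)(u - 5) / 4
Then h(u) = 0·L_0(u) - 27·L_1(u) - 44·L_2(u).
Expanding and collecting terms gives h(u) = -2u^2 + 5u - 2.
Evaluating at u = 10: h(10) = -152.

-152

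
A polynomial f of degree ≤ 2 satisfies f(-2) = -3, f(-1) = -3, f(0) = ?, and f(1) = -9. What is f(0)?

-5

On equispaced nodes a degree-2 polynomial has vanishing third forward difference, so
  - f(-2) + 3·f(-1) - 3·f(0) + f(1) = 0.
Substituting the known values and solving for f(0):
  -3·f(0) = 15
  f(0) = -5.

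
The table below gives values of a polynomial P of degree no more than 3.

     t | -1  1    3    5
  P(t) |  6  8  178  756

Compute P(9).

4096

Forward differences of the values at t = -1, 1, 3, 5:
  P  : 6  8  178  756
  Δ  : 2  170  578
  Δ^2: 168  408
  Δ^3: 240
The third differences are constant, confirming degree 3.
Interpolating (Newton forward form) and evaluating at t = 9 gives P(9) = 4096.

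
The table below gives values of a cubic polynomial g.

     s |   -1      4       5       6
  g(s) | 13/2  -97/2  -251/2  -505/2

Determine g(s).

Write g(s) = as^3 + bs^2 + cs + d. Substituting each data point gives a linear system:
  -a + b - c + d = 13/2
  64a + 16b + 4c + d = -97/2
  125a + 25b + 5c + d = -251/2
  216a + 36b + 6c + d = -505/2
Solving the system yields a = -2, b = 5, c = 0, d = -1/2.
So g(s) = -2s^3 + 5s^2 - 1/2.
Check: g(5) = -251/2. ✓

g(s) = -2s^3 + 5s^2 - 1/2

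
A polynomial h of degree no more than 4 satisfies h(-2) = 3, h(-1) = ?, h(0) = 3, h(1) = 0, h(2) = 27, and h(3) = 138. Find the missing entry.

The 5 known points determine the degree-4 polynomial uniquely.
Write h(u) = au^4 + bu^3 + cu^2 + du + e. Substituting each data point gives a linear system:
  16a - 8b + 4c - 2d + e = 3
  e = 3
  a + b + c + d + e = 0
  16a + 8b + 4c + 2d + e = 27
  81a + 27b + 9c + 3d + e = 138
Solving the system yields a = 1, b = 3, c = -1, d = -6, e = 3.
So h(u) = u^4 + 3u^3 - u^2 - 6u + 3.
Then h(-1) = 6.

6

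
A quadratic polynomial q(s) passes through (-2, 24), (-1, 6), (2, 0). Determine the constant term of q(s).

Write q(s) = as^2 + bs + c. Substituting each data point gives a linear system:
  4a - 2b + c = 24
  a - b + c = 6
  4a + 2b + c = 0
Solving the system yields a = 4, b = -6, c = -4.
So q(s) = 4s^2 - 6s - 4.
The constant term is -4.

-4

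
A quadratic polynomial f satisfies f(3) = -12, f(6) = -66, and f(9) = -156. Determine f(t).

Write f(t) = at^2 + bt + c. Substituting each data point gives a linear system:
  9a + 3b + c = -12
  36a + 6b + c = -66
  81a + 9b + c = -156
Solving the system yields a = -2, b = 0, c = 6.
So f(t) = -2t² + 6.
Check: f(9) = -156. ✓

f(t) = -2t^2 + 6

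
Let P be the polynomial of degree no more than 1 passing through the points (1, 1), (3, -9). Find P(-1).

11

Write P(x) = ax + b. Substituting each data point gives a linear system:
  a + b = 1
  3a + b = -9
Solving the system yields a = -5, b = 6.
So P(x) = -5x + 6.
Then P(-1) = 11.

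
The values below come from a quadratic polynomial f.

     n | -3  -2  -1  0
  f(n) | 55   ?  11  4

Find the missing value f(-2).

28

On equispaced nodes a degree-2 polynomial has vanishing third forward difference, so
  - f(-3) + 3·f(-2) - 3·f(-1) + f(0) = 0.
Substituting the known values and solving for f(-2):
  3·f(-2) = 84
  f(-2) = 28.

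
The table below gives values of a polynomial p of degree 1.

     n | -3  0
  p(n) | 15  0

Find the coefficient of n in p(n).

-5

Write p(n) = an + b. Substituting each data point gives a linear system:
  -3a + b = 15
  b = 0
Solving the system yields a = -5, b = 0.
So p(n) = -5n.
The leading coefficient is -5.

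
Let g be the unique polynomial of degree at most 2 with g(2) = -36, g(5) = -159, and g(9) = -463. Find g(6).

-220

Using the Lagrange interpolation formula with nodes 2, 5, 9:
  L_0(x) = (x - 5)(x - 9) / 21
  L_1(x) = (x - 2)(x - 9) / -12
  L_2(x) = (x - 2)(x - 5) / 28
Then g(x) = -36·L_0(x) - 159·L_1(x) - 463·L_2(x).
Expanding and collecting terms gives g(x) = -5x^2 - 6x - 4.
Evaluating at x = 6: g(6) = -220.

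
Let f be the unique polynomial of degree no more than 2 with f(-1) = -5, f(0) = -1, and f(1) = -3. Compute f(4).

Forward differences of the values at x = -1, 0, 1:
  f  : -5  -1  -3
  Δ  : 4  -2
  Δ^2: -6
The second differences are constant, confirming degree 2.
Interpolating (Newton forward form) and evaluating at x = 4 gives f(4) = -45.

-45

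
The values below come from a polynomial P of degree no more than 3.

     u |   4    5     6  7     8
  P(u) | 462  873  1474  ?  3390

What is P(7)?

The 4 known points determine the degree-3 polynomial uniquely.
Write P(u) = au^3 + bu^2 + cu + d. Substituting each data point gives a linear system:
  64a + 16b + 4c + d = 462
  125a + 25b + 5c + d = 873
  216a + 36b + 6c + d = 1474
  512a + 64b + 8c + d = 3390
Solving the system yields a = 6, b = 5, c = 0, d = -2.
So P(u) = 6u³ + 5u² - 2.
Then P(7) = 2301.

2301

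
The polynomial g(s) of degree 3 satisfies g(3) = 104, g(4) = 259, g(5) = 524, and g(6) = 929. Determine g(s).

g(s) = 5s^3 - 5s^2 + 5s - 1

Write g(s) = as^3 + bs^2 + cs + d. Substituting each data point gives a linear system:
  27a + 9b + 3c + d = 104
  64a + 16b + 4c + d = 259
  125a + 25b + 5c + d = 524
  216a + 36b + 6c + d = 929
Solving the system yields a = 5, b = -5, c = 5, d = -1.
So g(s) = 5s^3 - 5s^2 + 5s - 1.
Check: g(4) = 259. ✓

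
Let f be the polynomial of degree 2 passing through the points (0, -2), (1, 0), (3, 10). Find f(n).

Write f(n) = an^2 + bn + c. Substituting each data point gives a linear system:
  c = -2
  a + b + c = 0
  9a + 3b + c = 10
Solving the system yields a = 1, b = 1, c = -2.
So f(n) = n^2 + n - 2.
Check: f(1) = 0. ✓

f(n) = n^2 + n - 2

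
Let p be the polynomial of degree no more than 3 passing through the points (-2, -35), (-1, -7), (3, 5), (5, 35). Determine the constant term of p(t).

5

Write p(t) = at^3 + bt^2 + ct + d. Substituting each data point gives a linear system:
  -8a + 4b - 2c + d = -35
  -a + b - c + d = -7
  27a + 9b + 3c + d = 5
  125a + 25b + 5c + d = 35
Solving the system yields a = 1, b = -5, c = 6, d = 5.
So p(t) = t^3 - 5t^2 + 6t + 5.
The constant term is 5.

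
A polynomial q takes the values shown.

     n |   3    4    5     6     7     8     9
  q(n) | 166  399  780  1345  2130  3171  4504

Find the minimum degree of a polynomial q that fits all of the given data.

Forward differences of the values at n = 3, 4, 5, 6, 7, 8, 9:
  q  : 166  399  780  1345  2130  3171  4504
  Δ  : 233  381  565  785  1041  1333
  Δ^2: 148  184  220  256  292
  Δ^3: 36  36  36  36
  Δ^4: 0  0  0
  Δ^5: 0  0
  Δ^6: 0
The third differences are constant (36) and nonzero, while all higher differences vanish, so the minimal degree is 3.

3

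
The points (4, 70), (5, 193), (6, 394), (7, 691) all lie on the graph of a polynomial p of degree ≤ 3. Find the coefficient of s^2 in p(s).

Write p(s) = as^3 + bs^2 + cs + d. Substituting each data point gives a linear system:
  64a + 16b + 4c + d = 70
  125a + 25b + 5c + d = 193
  216a + 36b + 6c + d = 394
  343a + 49b + 7c + d = 691
Solving the system yields a = 3, b = -6, c = -6, d = -2.
So p(s) = 3s^3 - 6s^2 - 6s - 2.
The coefficient of s^2 is -6.

-6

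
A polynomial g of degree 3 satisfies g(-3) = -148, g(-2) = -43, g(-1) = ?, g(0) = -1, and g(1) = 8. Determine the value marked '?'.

On equispaced nodes a degree-3 polynomial has vanishing fourth forward difference, so
  g(-3) - 4·g(-2) + 6·g(-1) - 4·g(0) + g(1) = 0.
Substituting the known values and solving for g(-1):
  6·g(-1) = -36
  g(-1) = -6.

-6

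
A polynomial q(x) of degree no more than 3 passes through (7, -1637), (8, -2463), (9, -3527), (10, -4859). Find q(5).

Write q(x) = ax^3 + bx^2 + cx + d. Substituting each data point gives a linear system:
  343a + 49b + 7c + d = -1637
  512a + 64b + 8c + d = -2463
  729a + 81b + 9c + d = -3527
  1000a + 100b + 10c + d = -4859
Solving the system yields a = -5, b = 1, c = 4, d = 1.
So q(x) = -5x³ + x² + 4x + 1.
Then q(5) = -579.

-579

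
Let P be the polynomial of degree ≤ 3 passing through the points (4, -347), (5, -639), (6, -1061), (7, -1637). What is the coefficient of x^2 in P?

-5

Write P(x) = ax^3 + bx^2 + cx + d. Substituting each data point gives a linear system:
  64a + 16b + 4c + d = -347
  125a + 25b + 5c + d = -639
  216a + 36b + 6c + d = -1061
  343a + 49b + 7c + d = -1637
Solving the system yields a = -4, b = -5, c = -3, d = 1.
So P(x) = -4x^3 - 5x^2 - 3x + 1.
The coefficient of x^2 is -5.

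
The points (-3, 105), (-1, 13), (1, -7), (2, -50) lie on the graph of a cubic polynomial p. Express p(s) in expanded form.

Write p(s) = as^3 + bs^2 + cs + d. Substituting each data point gives a linear system:
  -27a + 9b - 3c + d = 105
  -a + b - c + d = 13
  a + b + c + d = -7
  8a + 4b + 2c + d = -50
Solving the system yields a = -4, b = -3, c = -6, d = 6.
So p(s) = -4s^3 - 3s^2 - 6s + 6.
Check: p(-3) = 105. ✓

p(s) = -4s^3 - 3s^2 - 6s + 6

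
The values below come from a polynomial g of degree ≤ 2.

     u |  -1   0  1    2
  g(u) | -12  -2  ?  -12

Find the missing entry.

On equispaced nodes a degree-2 polynomial has vanishing third forward difference, so
  - g(-1) + 3·g(0) - 3·g(1) + g(2) = 0.
Substituting the known values and solving for g(1):
  -3·g(1) = 6
  g(1) = -2.

-2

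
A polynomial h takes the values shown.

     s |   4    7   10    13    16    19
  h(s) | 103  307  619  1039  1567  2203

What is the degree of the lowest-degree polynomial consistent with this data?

2

Forward differences of the values at s = 4, 7, 10, 13, 16, 19:
  h  : 103  307  619  1039  1567  2203
  Δ  : 204  312  420  528  636
  Δ^2: 108  108  108  108
  Δ^3: 0  0  0
  Δ^4: 0  0
  Δ^5: 0
The second differences are constant (108) and nonzero, while all higher differences vanish, so the minimal degree is 2.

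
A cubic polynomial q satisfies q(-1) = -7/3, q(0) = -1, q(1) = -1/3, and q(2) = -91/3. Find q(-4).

869/3

Forward differences of the values at t = -1, 0, 1, 2:
  q  : -7/3  -1  -1/3  -91/3
  Δ  : 4/3  2/3  -30
  Δ^2: -2/3  -92/3
  Δ^3: -30
The third differences are constant, confirming degree 3.
Interpolating (Newton forward form) and evaluating at t = -4 gives q(-4) = 869/3.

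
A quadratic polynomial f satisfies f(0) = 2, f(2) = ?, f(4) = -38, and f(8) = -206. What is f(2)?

The 3 known points determine the degree-2 polynomial uniquely.
Write f(x) = ax^2 + bx + c. Substituting each data point gives a linear system:
  c = 2
  16a + 4b + c = -38
  64a + 8b + c = -206
Solving the system yields a = -4, b = 6, c = 2.
So f(x) = -4x^2 + 6x + 2.
Then f(2) = -2.

-2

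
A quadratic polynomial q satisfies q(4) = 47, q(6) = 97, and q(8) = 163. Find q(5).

Write q(n) = an^2 + bn + c. Substituting each data point gives a linear system:
  16a + 4b + c = 47
  36a + 6b + c = 97
  64a + 8b + c = 163
Solving the system yields a = 2, b = 5, c = -5.
So q(n) = 2n^2 + 5n - 5.
Then q(5) = 70.

70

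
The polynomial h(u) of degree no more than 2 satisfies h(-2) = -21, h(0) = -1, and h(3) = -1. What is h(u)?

h(u) = -2u^2 + 6u - 1

Using the Lagrange interpolation formula with nodes -2, 0, 3:
  L_0(u) = u(u - 3) / 10
  L_1(u) = (u + 2)(u - 3) / -6
  L_2(u) = (u + 2)u / 15
Then h(u) = -21·L_0(u) - 1·L_1(u) - 1·L_2(u).
Expanding and collecting terms gives h(u) = -2u^2 + 6u - 1.
Check: h(-2) = -21. ✓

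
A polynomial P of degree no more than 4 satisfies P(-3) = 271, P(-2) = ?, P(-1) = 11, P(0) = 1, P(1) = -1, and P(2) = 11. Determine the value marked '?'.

On equispaced nodes a degree-4 polynomial has vanishing fifth forward difference, so
  - P(-3) + 5·P(-2) - 10·P(-1) + 10·P(0) - 5·P(1) + P(2) = 0.
Substituting the known values and solving for P(-2):
  5·P(-2) = 355
  P(-2) = 71.

71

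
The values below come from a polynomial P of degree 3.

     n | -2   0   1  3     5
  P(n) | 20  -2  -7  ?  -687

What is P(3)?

The 4 known points determine the degree-3 polynomial uniquely.
Write P(n) = an^3 + bn^2 + cn + d. Substituting each data point gives a linear system:
  -8a + 4b - 2c + d = 20
  d = -2
  a + b + c + d = -7
  125a + 25b + 5c + d = -687
Solving the system yields a = -5, b = -3, c = 3, d = -2.
So P(n) = -5n³ - 3n² + 3n - 2.
Then P(3) = -155.

-155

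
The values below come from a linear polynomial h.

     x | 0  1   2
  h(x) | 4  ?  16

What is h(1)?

The 2 known points determine the degree-1 polynomial uniquely.
Write h(x) = ax + b. Substituting each data point gives a linear system:
  b = 4
  2a + b = 16
Solving the system yields a = 6, b = 4.
So h(x) = 6x + 4.
Then h(1) = 10.

10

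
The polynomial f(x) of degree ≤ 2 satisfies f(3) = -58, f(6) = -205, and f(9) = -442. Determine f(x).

f(x) = -5x^2 - 4x - 1

Using the Lagrange interpolation formula with nodes 3, 6, 9:
  L_0(x) = (x - 6)(x - 9) / 18
  L_1(x) = (x - 3)(x - 9) / -9
  L_2(x) = (x - 3)(x - 6) / 18
Then f(x) = -58·L_0(x) - 205·L_1(x) - 442·L_2(x).
Expanding and collecting terms gives f(x) = -5x² - 4x - 1.
Check: f(9) = -442. ✓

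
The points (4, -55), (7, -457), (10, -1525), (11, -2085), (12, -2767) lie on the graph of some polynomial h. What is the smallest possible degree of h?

Divided differences on the nodes 4, 7, 10, 11, 12:
  order 0: -55  -457  -1525  -2085  -2767
  order 1: -134  -356  -560  -682
  order 2: -37  -51  -61
  order 3: -2  -2
  order 4: 0
The order-3 divided differences are all -2 (nonzero) and every higher order vanishes, so the data lies on a polynomial of degree exactly 3.

3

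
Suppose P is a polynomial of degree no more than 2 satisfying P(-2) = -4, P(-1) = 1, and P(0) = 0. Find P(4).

-64

Using the Lagrange interpolation formula with nodes -2, -1, 0:
  L_0(s) = (s + 1)s / 2
  L_1(s) = (s + 2)s / -1
  L_2(s) = (s + 2)(s + 1) / 2
Then P(s) = -4·L_0(s) + 1·L_1(s) + 0·L_2(s).
Expanding and collecting terms gives P(s) = -3s^2 - 4s.
Evaluating at s = 4: P(4) = -64.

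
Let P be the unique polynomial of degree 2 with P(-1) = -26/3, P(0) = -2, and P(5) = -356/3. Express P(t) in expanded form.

Using the Lagrange interpolation formula with nodes -1, 0, 5:
  L_0(t) = t(t - 5) / 6
  L_1(t) = (t + 1)(t - 5) / -5
  L_2(t) = (t + 1)t / 30
Then P(t) = -26/3·L_0(t) - 2·L_1(t) - 356/3·L_2(t).
Expanding and collecting terms gives P(t) = -5t^2 + (5/3)t - 2.
Check: P(0) = -2. ✓

P(t) = -5t^2 + (5/3)t - 2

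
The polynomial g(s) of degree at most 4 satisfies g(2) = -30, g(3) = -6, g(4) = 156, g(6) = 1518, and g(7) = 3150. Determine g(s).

Write g(s) = as^4 + bs^3 + cs^2 + ds + e. Substituting each data point gives a linear system:
  16a + 8b + 4c + 2d + e = -30
  81a + 27b + 9c + 3d + e = -6
  256a + 64b + 16c + 4d + e = 156
  1296a + 216b + 36c + 6d + e = 1518
  2401a + 343b + 49c + 7d + e = 3150
Solving the system yields a = 2, b = -4, c = -5, d = -5, e = 0.
So g(s) = 2s⁴ - 4s³ - 5s² - 5s.
Check: g(4) = 156. ✓

g(s) = 2s^4 - 4s^3 - 5s^2 - 5s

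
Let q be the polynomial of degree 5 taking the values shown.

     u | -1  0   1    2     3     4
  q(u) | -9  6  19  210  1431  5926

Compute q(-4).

-6906

Write q(u) = au^5 + bu^4 + cu^3 + du^2 + eu + k. Substituting each data point gives a linear system:
  -a + b - c + d - e + k = -9
  k = 6
  a + b + c + d + e + k = 19
  32a + 16b + 8c + 4d + 2e + k = 210
  243a + 81b + 27c + 9d + 3e + k = 1431
  1024a + 256b + 64c + 16d + 4e + k = 5926
Solving the system yields a = 6, b = -2, c = 4, d = 1, e = 4, k = 6.
So q(u) = 6u^5 - 2u^4 + 4u^3 + u^2 + 4u + 6.
Then q(-4) = -6906.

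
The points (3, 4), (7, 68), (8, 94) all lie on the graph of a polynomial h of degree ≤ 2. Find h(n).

h(n) = 2n^2 - 4n - 2

Using the Lagrange interpolation formula with nodes 3, 7, 8:
  L_0(n) = (n - 7)(n - 8) / 20
  L_1(n) = (n - 3)(n - 8) / -4
  L_2(n) = (n - 3)(n - 7) / 5
Then h(n) = 4·L_0(n) + 68·L_1(n) + 94·L_2(n).
Expanding and collecting terms gives h(n) = 2n^2 - 4n - 2.
Check: h(7) = 68. ✓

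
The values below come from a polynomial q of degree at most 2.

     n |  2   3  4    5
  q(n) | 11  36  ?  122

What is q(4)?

On equispaced nodes a degree-2 polynomial has vanishing third forward difference, so
  - q(2) + 3·q(3) - 3·q(4) + q(5) = 0.
Substituting the known values and solving for q(4):
  -3·q(4) = -219
  q(4) = 73.

73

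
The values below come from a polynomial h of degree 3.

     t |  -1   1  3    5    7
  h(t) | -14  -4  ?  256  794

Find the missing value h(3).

38

On equispaced nodes a degree-3 polynomial has vanishing fourth forward difference, so
  h(-1) - 4·h(1) + 6·h(3) - 4·h(5) + h(7) = 0.
Substituting the known values and solving for h(3):
  6·h(3) = 228
  h(3) = 38.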